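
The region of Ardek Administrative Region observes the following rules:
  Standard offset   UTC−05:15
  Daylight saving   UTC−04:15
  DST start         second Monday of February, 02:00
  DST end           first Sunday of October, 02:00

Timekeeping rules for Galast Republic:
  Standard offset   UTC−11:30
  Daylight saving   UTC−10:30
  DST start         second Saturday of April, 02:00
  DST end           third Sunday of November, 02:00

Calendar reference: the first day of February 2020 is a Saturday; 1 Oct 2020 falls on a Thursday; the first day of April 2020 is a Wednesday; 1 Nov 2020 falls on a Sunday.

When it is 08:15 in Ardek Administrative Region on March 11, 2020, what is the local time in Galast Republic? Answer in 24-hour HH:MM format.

01:00

1 February 2020 is a Saturday, so the first Monday is February 3 and the second is February 10.
1 October 2020 is a Thursday, so the first Sunday is October 4.
March 11, 2020 falls between 10 February and 4 October, so daylight saving is in effect and Ardek Administrative Region is at UTC−04:15.
08:15 Ardek Administrative Region + 4h15m = 12:30 UTC.
1 April 2020 is a Wednesday, so the first Saturday is April 4 and the second is April 11.
1 November 2020 is a Sunday, so the first Sunday is November 1 and the third is November 15.
At the standard offset (UTC−11:30), 12:30 UTC − 11h30m = 01:00 Galast Republic standard time.
Daylight saving runs 11 April – 15 November; the standard-time date in Galast Republic, March 11, 2020, is outside that window, so Galast Republic is on standard time at UTC−11:30.
12:30 UTC − 11h30m = 01:00 Galast Republic.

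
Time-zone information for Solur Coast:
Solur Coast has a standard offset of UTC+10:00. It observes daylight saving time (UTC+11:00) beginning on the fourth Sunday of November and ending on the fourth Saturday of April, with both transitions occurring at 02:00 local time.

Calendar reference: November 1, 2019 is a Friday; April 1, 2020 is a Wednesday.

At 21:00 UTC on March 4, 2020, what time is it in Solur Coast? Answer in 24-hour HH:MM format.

08:00

1 November 2019 is a Friday, so the first Sunday is November 3 and the fourth is November 24.
1 April 2020 is a Wednesday, so the first Saturday is April 4 and the fourth is April 25.
At the standard offset (UTC+10:00), 21:00 UTC + 10h = 07:00 Solur Coast standard time (rolling into the next day, 5 March 2020).
Daylight saving runs 24 November 2019 – 25 April 2020; the standard-time date in Solur Coast, March 5, 2020, is inside that window, so Solur Coast is at UTC+11:00.
21:00 UTC + 11h = 08:00 local (rolling into the next day, 5 March 2020).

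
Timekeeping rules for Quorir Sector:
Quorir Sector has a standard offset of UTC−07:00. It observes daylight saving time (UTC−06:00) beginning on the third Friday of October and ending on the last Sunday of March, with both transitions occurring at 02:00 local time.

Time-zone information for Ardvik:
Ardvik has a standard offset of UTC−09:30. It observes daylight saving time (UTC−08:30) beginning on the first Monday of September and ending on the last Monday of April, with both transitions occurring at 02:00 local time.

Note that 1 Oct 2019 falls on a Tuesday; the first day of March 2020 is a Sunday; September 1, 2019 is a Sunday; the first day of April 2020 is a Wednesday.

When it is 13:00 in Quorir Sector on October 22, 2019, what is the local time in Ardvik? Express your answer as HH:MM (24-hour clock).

1 October 2019 is a Tuesday, so the first Friday is October 4 and the third is October 18.
1 March 2020 is a Sunday, so Sundays fall on 1, 8, 15, 22, 29; the last is March 29.
Daylight saving runs 18 October 2019 – 29 March 2020; October 22, 2019 is inside that window, so Quorir Sector is at UTC−06:00.
13:00 Quorir Sector + 6h = 19:00 UTC.
1 September 2019 is a Sunday, so the first Monday is September 2.
1 April 2020 is a Wednesday, so Mondays fall on 6, 13, 20, 27; the last is April 27.
At the standard offset (UTC−09:30), 19:00 UTC − 9h30m = 09:30 Ardvik standard time.
The standard-time date in Ardvik, October 22, 2019, falls between 2 September 2019 and 27 April 2020, so daylight saving is in effect and Ardvik is at UTC−08:30.
19:00 UTC − 8h30m = 10:30 Ardvik.

10:30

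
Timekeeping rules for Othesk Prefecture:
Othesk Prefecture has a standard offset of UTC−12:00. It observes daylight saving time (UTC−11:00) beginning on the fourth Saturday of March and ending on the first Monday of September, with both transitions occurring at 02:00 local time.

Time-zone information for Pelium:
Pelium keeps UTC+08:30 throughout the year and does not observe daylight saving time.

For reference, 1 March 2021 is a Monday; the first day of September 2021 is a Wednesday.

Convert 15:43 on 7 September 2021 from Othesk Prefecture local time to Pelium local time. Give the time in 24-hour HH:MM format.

12:13

1 March 2021 is a Monday, so the first Saturday is March 6 and the fourth is March 27.
1 September 2021 is a Wednesday, so the first Monday is September 6.
Daylight saving runs 27 March – 6 September; 7 September 2021 is outside that window, so Othesk Prefecture is on standard time at UTC−12:00.
15:43 Othesk Prefecture + 12h = 03:43 UTC (rolling into the next day, 8 September 2021).
Pelium stays on UTC+08:30 all year.
03:43 UTC + 8h30m = 12:13 Pelium.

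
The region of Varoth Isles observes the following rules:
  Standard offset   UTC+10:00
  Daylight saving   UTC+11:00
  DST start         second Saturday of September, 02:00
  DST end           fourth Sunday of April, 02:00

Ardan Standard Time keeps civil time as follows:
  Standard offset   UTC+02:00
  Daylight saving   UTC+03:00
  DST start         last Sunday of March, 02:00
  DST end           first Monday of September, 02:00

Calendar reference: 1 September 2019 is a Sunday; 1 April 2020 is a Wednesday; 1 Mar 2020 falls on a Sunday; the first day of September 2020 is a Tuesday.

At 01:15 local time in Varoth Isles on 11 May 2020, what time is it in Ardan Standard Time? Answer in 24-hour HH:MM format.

1 September 2019 is a Sunday, so the first Saturday is September 7 and the second is September 14.
1 April 2020 is a Wednesday, so the first Sunday is April 5 and the fourth is April 26.
11 May 2020 is outside the daylight-saving period (14 September 2019 – 26 April 2020), so Varoth Isles is on standard time, UTC+10:00.
01:15 Varoth Isles − 10h = 15:15 UTC (rolling into the previous day, 10 May 2020).
1 March 2020 is a Sunday, so Sundays fall on 1, 8, 15, 22, 29; the last is March 29.
1 September 2020 is a Tuesday, so the first Monday is September 7.
At the standard offset (UTC+02:00), 15:15 UTC + 2h = 17:15 Ardan Standard Time standard time.
Daylight saving runs 29 March – 7 September; the standard-time date in Ardan Standard Time, 10 May 2020, is inside that window, so Ardan Standard Time is at UTC+03:00.
15:15 UTC + 3h = 18:15 Ardan Standard Time.

18:15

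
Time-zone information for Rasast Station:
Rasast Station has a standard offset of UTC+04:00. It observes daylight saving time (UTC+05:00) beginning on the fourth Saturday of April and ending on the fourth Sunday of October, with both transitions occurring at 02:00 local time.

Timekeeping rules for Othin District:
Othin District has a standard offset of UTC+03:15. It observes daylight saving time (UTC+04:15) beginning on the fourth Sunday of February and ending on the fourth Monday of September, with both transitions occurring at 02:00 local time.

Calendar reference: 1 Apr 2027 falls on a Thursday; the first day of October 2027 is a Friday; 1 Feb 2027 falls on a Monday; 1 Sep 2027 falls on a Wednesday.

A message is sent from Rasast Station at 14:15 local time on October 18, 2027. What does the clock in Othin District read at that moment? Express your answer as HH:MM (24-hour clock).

1 April 2027 is a Thursday, so the first Saturday is April 3 and the fourth is April 24.
1 October 2027 is a Friday, so the first Sunday is October 3 and the fourth is October 24.
October 18, 2027 lies within the daylight-saving period (24 April – 24 October), so Rasast Station is on daylight time, UTC+05:00.
14:15 Rasast Station − 5h = 09:15 UTC.
1 February 2027 is a Monday, so the first Sunday is February 7 and the fourth is February 28.
1 September 2027 is a Wednesday, so the first Monday is September 6 and the fourth is September 27.
At the standard offset (UTC+03:15), 09:15 UTC + 3h15m = 12:30 Othin District standard time.
The standard-time date in Othin District, October 18, 2027, is outside the daylight-saving period (28 February – 27 September), so Othin District is on standard time, UTC+03:15.
09:15 UTC + 3h15m = 12:30 Othin District.

12:30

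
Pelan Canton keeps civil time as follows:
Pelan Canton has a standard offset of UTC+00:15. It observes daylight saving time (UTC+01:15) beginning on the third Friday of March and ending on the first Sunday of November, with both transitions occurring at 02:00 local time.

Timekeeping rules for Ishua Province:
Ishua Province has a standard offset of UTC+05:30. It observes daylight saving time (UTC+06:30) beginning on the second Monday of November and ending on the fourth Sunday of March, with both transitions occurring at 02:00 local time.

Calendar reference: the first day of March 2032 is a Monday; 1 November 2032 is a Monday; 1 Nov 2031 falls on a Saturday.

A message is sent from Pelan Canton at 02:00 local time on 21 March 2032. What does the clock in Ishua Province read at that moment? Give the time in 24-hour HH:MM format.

1 March 2032 is a Monday, so the first Friday is March 5 and the third is March 19.
1 November 2032 is a Monday, so the first Sunday is November 7.
21 March 2032 falls between 19 March and 7 November, so daylight saving is in effect and Pelan Canton is at UTC+01:15.
02:00 Pelan Canton − 1h15m = 00:45 UTC.
1 November 2031 is a Saturday, so the first Monday is November 3 and the second is November 10.
1 March 2032 is a Monday, so the first Sunday is March 7 and the fourth is March 28.
At the standard offset (UTC+05:30), 00:45 UTC + 5h30m = 06:15 Ishua Province standard time.
The standard-time date in Ishua Province, 21 March 2032, lies within the daylight-saving period (10 November 2031 – 28 March 2032), so Ishua Province is on daylight time, UTC+06:30.
00:45 UTC + 6h30m = 07:15 Ishua Province.

07:15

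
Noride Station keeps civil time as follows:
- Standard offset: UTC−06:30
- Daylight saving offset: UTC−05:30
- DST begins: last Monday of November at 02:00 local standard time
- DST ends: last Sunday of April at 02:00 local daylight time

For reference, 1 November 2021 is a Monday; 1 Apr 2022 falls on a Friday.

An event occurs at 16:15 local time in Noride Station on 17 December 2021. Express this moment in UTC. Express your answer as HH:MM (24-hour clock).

1 November 2021 is a Monday, so Mondays fall on 1, 8, 15, 22, 29; the last is November 29.
1 April 2022 is a Friday, so Sundays fall on 3, 10, 17, 24; the last is April 24.
Daylight saving runs 29 November 2021 – 24 April 2022; 17 December 2021 is inside that window, so Noride Station is at UTC−05:30.
16:15 local + 5h30m = 21:45 UTC.

21:45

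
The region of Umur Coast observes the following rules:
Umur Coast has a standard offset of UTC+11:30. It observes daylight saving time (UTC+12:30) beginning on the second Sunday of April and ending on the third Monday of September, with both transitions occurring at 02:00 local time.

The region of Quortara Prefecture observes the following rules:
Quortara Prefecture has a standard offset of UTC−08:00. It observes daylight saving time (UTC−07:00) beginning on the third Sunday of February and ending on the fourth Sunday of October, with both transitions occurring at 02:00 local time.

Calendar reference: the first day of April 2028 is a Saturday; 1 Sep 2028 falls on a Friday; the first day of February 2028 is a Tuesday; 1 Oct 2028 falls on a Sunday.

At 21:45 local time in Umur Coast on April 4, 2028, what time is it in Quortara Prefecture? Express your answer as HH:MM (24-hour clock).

1 April 2028 is a Saturday, so the first Sunday is April 2 and the second is April 9.
1 September 2028 is a Friday, so the first Monday is September 4 and the third is September 18.
Daylight saving runs 9 April – 18 September; April 4, 2028 is outside that window, so Umur Coast is on standard time at UTC+11:30.
21:45 Umur Coast − 11h30m = 10:15 UTC.
1 February 2028 is a Tuesday, so the first Sunday is February 6 and the third is February 20.
1 October 2028 is a Sunday, so the first Sunday is October 1 and the fourth is October 22.
At the standard offset (UTC−08:00), 10:15 UTC − 8h = 02:15 Quortara Prefecture standard time.
Daylight saving runs 20 February – 22 October; the standard-time date in Quortara Prefecture, April 4, 2028, is inside that window, so Quortara Prefecture is at UTC−07:00.
10:15 UTC − 7h = 03:15 Quortara Prefecture.

03:15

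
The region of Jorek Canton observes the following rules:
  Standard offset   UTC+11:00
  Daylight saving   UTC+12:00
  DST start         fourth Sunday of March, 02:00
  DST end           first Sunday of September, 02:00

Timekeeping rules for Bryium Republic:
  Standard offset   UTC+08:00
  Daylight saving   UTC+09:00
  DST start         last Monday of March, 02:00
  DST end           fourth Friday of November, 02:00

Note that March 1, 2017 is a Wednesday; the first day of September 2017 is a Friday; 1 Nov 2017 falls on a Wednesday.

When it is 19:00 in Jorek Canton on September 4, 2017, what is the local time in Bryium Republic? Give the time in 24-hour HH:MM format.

1 March 2017 is a Wednesday, so the first Sunday is March 5 and the fourth is March 26.
1 September 2017 is a Friday, so the first Sunday is September 3.
Daylight saving runs 26 March – 3 September; September 4, 2017 is outside that window, so Jorek Canton is on standard time at UTC+11:00.
19:00 Jorek Canton − 11h = 08:00 UTC.
1 March 2017 is a Wednesday, so Mondays fall on 6, 13, 20, 27; the last is March 27.
1 November 2017 is a Wednesday, so the first Friday is November 3 and the fourth is November 24.
At the standard offset (UTC+08:00), 08:00 UTC + 8h = 16:00 Bryium Republic standard time.
The standard-time date in Bryium Republic, September 4, 2017, lies within the daylight-saving period (27 March – 24 November), so Bryium Republic is on daylight time, UTC+09:00.
08:00 UTC + 9h = 17:00 Bryium Republic.

17:00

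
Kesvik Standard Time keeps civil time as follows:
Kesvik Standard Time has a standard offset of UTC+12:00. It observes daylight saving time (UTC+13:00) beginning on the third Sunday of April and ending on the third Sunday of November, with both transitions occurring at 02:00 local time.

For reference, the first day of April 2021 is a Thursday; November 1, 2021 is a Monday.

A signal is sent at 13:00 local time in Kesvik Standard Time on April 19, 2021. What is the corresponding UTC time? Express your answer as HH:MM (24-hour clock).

00:00

1 April 2021 is a Thursday, so the first Sunday is April 4 and the third is April 18.
1 November 2021 is a Monday, so the first Sunday is November 7 and the third is November 21.
Daylight saving runs 18 April – 21 November; April 19, 2021 is inside that window, so Kesvik Standard Time is at UTC+13:00.
13:00 local − 13h = 00:00 UTC.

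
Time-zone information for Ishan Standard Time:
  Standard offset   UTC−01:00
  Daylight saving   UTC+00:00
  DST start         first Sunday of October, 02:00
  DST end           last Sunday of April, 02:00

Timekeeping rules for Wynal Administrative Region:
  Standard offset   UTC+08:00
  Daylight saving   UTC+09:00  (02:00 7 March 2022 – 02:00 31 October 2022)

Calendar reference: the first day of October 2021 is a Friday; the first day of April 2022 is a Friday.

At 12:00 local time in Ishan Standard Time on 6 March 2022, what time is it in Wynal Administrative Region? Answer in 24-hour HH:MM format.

1 October 2021 is a Friday, so the first Sunday is October 3.
1 April 2022 is a Friday, so Sundays fall on 3, 10, 17, 24; the last is April 24.
6 March 2022 lies within the daylight-saving period (3 October 2021 – 24 April 2022), so Ishan Standard Time is on daylight time, UTC+00:00.
12:00 Ishan Standard Time − 0h = 12:00 UTC.
At the standard offset (UTC+08:00), 12:00 UTC + 8h = 20:00 Wynal Administrative Region standard time.
The standard-time date in Wynal Administrative Region, 6 March 2022, is outside the daylight-saving period (7 March – 31 October), so Wynal Administrative Region is on standard time, UTC+08:00.
12:00 UTC + 8h = 20:00 Wynal Administrative Region.

20:00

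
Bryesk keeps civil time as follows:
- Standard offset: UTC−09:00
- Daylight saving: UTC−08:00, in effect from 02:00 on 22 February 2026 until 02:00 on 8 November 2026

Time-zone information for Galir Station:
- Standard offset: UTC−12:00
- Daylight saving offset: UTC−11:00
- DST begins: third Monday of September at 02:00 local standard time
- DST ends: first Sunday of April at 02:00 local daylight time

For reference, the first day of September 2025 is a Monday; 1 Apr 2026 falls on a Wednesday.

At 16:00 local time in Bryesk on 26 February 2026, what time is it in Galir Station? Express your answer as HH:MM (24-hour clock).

26 February 2026 lies within the daylight-saving period (22 February – 8 November), so Bryesk is on daylight time, UTC−08:00.
16:00 Bryesk + 8h = 00:00 UTC (rolling into the next day, 27 February 2026).
1 September 2025 is a Monday, so the first Monday is September 1 and the third is September 15.
1 April 2026 is a Wednesday, so the first Sunday is April 5.
At the standard offset (UTC−12:00), 00:00 UTC − 12h = 12:00 Galir Station standard time (rolling into the previous day, 26 February 2026).
The standard-time date in Galir Station, 26 February 2026, lies within the daylight-saving period (15 September 2025 – 5 April 2026), so Galir Station is on daylight time, UTC−11:00.
00:00 UTC − 11h = 13:00 Galir Station (rolling into the previous day, 26 February 2026).

13:00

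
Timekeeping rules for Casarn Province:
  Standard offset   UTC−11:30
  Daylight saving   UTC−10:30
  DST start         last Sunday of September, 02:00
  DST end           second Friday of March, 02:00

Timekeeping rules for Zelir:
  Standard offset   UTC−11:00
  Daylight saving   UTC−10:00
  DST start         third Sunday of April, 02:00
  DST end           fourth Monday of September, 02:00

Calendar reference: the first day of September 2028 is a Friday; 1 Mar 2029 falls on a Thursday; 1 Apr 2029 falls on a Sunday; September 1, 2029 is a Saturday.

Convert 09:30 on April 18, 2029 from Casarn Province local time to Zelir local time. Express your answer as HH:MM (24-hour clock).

1 September 2028 is a Friday, so Sundays fall on 3, 10, 17, 24; the last is September 24.
1 March 2029 is a Thursday, so the first Friday is March 2 and the second is March 9.
April 18, 2029 does not fall between 24 September 2028 and 9 March 2029, so daylight saving is not in effect and Casarn Province is at UTC−11:30.
09:30 Casarn Province + 11h30m = 21:00 UTC.
1 April 2029 is a Sunday, so the first Sunday is April 1 and the third is April 15.
1 September 2029 is a Saturday, so the first Monday is September 3 and the fourth is September 24.
At the standard offset (UTC−11:00), 21:00 UTC − 11h = 10:00 Zelir standard time.
The standard-time date in Zelir, April 18, 2029, lies within the daylight-saving period (15 April – 24 September), so Zelir is on daylight time, UTC−10:00.
21:00 UTC − 10h = 11:00 Zelir.

11:00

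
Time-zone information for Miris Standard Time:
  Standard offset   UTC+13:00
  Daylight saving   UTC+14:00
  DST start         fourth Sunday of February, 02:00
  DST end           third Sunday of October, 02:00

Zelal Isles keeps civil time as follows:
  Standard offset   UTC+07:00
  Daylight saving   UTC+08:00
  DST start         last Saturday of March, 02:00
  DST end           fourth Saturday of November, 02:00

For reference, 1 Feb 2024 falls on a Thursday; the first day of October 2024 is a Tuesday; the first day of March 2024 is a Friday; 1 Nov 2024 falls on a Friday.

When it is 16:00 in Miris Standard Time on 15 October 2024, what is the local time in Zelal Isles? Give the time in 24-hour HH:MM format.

1 February 2024 is a Thursday, so the first Sunday is February 4 and the fourth is February 25.
1 October 2024 is a Tuesday, so the first Sunday is October 6 and the third is October 20.
15 October 2024 lies within the daylight-saving period (25 February – 20 October), so Miris Standard Time is on daylight time, UTC+14:00.
16:00 Miris Standard Time − 14h = 02:00 UTC.
1 March 2024 is a Friday, so Saturdays fall on 2, 9, 16, 23, 30; the last is March 30.
1 November 2024 is a Friday, so the first Saturday is November 2 and the fourth is November 23.
At the standard offset (UTC+07:00), 02:00 UTC + 7h = 09:00 Zelal Isles standard time.
Daylight saving runs 30 March – 23 November; the standard-time date in Zelal Isles, 15 October 2024, is inside that window, so Zelal Isles is at UTC+08:00.
02:00 UTC + 8h = 10:00 Zelal Isles.

10:00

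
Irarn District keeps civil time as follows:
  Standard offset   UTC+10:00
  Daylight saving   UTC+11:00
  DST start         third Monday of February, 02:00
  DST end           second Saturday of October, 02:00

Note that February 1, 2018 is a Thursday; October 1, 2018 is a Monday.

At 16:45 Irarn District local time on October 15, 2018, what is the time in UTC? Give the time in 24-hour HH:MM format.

1 February 2018 is a Thursday, so the first Monday is February 5 and the third is February 19.
1 October 2018 is a Monday, so the first Saturday is October 6 and the second is October 13.
October 15, 2018 is outside the daylight-saving period (19 February – 13 October), so Irarn District is on standard time, UTC+10:00.
16:45 local − 10h = 06:45 UTC.

06:45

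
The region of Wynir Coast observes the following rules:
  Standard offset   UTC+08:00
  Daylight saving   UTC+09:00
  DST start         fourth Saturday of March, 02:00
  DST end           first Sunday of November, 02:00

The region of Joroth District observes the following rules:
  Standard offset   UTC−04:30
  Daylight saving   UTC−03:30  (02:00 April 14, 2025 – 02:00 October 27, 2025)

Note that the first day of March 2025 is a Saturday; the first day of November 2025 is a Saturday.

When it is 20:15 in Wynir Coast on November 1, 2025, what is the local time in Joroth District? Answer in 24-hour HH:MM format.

06:45

1 March 2025 is a Saturday, so the first Saturday is March 1 and the fourth is March 22.
1 November 2025 is a Saturday, so the first Sunday is November 2.
Daylight saving runs 22 March – 2 November; November 1, 2025 is inside that window, so Wynir Coast is at UTC+09:00.
20:15 Wynir Coast − 9h = 11:15 UTC.
At the standard offset (UTC−04:30), 11:15 UTC − 4h30m = 06:45 Joroth District standard time.
The standard-time date in Joroth District, November 1, 2025, does not fall between 14 April and 27 October, so daylight saving is not in effect and Joroth District is at UTC−04:30.
11:15 UTC − 4h30m = 06:45 Joroth District.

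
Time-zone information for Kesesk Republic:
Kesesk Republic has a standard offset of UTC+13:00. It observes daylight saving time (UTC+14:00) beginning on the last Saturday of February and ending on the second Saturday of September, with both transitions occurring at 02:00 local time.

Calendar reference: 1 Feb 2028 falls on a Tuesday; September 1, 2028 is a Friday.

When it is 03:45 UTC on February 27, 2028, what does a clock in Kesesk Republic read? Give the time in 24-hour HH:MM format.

17:45

1 February 2028 is a Tuesday, so Saturdays fall on 5, 12, 19, 26; the last is February 26.
1 September 2028 is a Friday, so the first Saturday is September 2 and the second is September 9.
At the standard offset (UTC+13:00), 03:45 UTC + 13h = 16:45 Kesesk Republic standard time.
The standard-time date in Kesesk Republic, February 27, 2028, falls between 26 February and 9 September, so daylight saving is in effect and Kesesk Republic is at UTC+14:00.
03:45 UTC + 14h = 17:45 local.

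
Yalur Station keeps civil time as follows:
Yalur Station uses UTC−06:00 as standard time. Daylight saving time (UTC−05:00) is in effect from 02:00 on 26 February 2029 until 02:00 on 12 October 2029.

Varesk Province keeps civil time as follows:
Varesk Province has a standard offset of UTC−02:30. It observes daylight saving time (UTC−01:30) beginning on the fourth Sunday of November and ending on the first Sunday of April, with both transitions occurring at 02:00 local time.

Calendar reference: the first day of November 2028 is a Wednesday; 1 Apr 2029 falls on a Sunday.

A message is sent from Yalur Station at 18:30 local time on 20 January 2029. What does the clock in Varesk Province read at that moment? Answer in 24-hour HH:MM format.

23:00

20 January 2029 does not fall between 26 February and 12 October, so daylight saving is not in effect and Yalur Station is at UTC−06:00.
18:30 Yalur Station + 6h = 00:30 UTC (rolling into the next day, 21 January 2029).
1 November 2028 is a Wednesday, so the first Sunday is November 5 and the fourth is November 26.
1 April 2029 is a Sunday, so the first Sunday is April 1.
At the standard offset (UTC−02:30), 00:30 UTC − 2h30m = 22:00 Varesk Province standard time (rolling into the previous day, 20 January 2029).
Daylight saving runs 26 November 2028 – 1 April 2029; the standard-time date in Varesk Province, 20 January 2029, is inside that window, so Varesk Province is at UTC−01:30.
00:30 UTC − 1h30m = 23:00 Varesk Province (rolling into the previous day, 20 January 2029).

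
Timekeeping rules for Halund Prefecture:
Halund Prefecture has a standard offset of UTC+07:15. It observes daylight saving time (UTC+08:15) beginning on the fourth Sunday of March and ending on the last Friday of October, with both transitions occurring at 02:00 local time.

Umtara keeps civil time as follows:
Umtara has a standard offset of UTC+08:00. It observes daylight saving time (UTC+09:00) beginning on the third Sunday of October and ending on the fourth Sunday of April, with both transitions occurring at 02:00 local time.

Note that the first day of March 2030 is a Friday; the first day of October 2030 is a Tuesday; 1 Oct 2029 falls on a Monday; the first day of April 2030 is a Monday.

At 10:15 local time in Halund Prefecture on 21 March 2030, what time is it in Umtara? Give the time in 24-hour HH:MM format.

1 March 2030 is a Friday, so the first Sunday is March 3 and the fourth is March 24.
1 October 2030 is a Tuesday, so Fridays fall on 4, 11, 18, 25; the last is October 25.
21 March 2030 does not fall between 24 March and 25 October, so daylight saving is not in effect and Halund Prefecture is at UTC+07:15.
10:15 Halund Prefecture − 7h15m = 03:00 UTC.
1 October 2029 is a Monday, so the first Sunday is October 7 and the third is October 21.
1 April 2030 is a Monday, so the first Sunday is April 7 and the fourth is April 28.
At the standard offset (UTC+08:00), 03:00 UTC + 8h = 11:00 Umtara standard time.
The standard-time date in Umtara, 21 March 2030, falls between 21 October 2029 and 28 April 2030, so daylight saving is in effect and Umtara is at UTC+09:00.
03:00 UTC + 9h = 12:00 Umtara.

12:00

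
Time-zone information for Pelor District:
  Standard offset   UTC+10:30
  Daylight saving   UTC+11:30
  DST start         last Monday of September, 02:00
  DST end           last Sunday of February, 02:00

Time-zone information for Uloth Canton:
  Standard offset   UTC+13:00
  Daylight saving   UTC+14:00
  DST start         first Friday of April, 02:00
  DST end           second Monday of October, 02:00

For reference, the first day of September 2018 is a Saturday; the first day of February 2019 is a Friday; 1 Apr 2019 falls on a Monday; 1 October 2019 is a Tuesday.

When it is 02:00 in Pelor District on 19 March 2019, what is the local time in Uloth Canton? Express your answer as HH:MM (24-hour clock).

04:30

1 September 2018 is a Saturday, so Mondays fall on 3, 10, 17, 24; the last is September 24.
1 February 2019 is a Friday, so Sundays fall on 3, 10, 17, 24; the last is February 24.
19 March 2019 is outside the daylight-saving period (24 September 2018 – 24 February 2019), so Pelor District is on standard time, UTC+10:30.
02:00 Pelor District − 10h30m = 15:30 UTC (rolling into the previous day, 18 March 2019).
1 April 2019 is a Monday, so the first Friday is April 5.
1 October 2019 is a Tuesday, so the first Monday is October 7 and the second is October 14.
At the standard offset (UTC+13:00), 15:30 UTC + 13h = 04:30 Uloth Canton standard time (rolling into the next day, 19 March 2019).
The standard-time date in Uloth Canton, 19 March 2019, is outside the daylight-saving period (5 April – 14 October), so Uloth Canton is on standard time, UTC+13:00.
15:30 UTC + 13h = 04:30 Uloth Canton (rolling into the next day, 19 March 2019).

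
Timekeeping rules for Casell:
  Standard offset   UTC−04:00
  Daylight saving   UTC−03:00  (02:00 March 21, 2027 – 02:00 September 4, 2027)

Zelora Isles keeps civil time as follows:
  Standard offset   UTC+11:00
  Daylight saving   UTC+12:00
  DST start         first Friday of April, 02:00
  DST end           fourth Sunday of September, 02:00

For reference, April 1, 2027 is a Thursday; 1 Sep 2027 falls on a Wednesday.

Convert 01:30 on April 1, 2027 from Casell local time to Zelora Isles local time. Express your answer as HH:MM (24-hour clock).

15:30

Daylight saving runs 21 March – 4 September; April 1, 2027 is inside that window, so Casell is at UTC−03:00.
01:30 Casell + 3h = 04:30 UTC.
1 April 2027 is a Thursday, so the first Friday is April 2.
1 September 2027 is a Wednesday, so the first Sunday is September 5 and the fourth is September 26.
At the standard offset (UTC+11:00), 04:30 UTC + 11h = 15:30 Zelora Isles standard time.
Daylight saving runs 2 April – 26 September; the standard-time date in Zelora Isles, April 1, 2027, is outside that window, so Zelora Isles is on standard time at UTC+11:00.
04:30 UTC + 11h = 15:30 Zelora Isles.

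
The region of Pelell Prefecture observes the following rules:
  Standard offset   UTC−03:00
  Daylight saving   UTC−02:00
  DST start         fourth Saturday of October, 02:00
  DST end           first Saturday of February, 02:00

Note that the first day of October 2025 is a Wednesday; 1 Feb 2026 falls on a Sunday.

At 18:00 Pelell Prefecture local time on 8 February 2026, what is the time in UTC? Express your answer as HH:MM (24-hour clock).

21:00

1 October 2025 is a Wednesday, so the first Saturday is October 4 and the fourth is October 25.
1 February 2026 is a Sunday, so the first Saturday is February 7.
8 February 2026 does not fall between 25 October 2025 and 7 February 2026, so daylight saving is not in effect and Pelell Prefecture is at UTC−03:00.
18:00 local + 3h = 21:00 UTC.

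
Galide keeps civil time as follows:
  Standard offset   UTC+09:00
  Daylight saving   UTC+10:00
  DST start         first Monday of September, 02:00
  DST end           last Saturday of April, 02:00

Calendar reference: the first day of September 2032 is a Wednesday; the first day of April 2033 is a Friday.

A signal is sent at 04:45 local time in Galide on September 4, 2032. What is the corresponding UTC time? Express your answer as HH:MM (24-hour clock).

19:45

1 September 2032 is a Wednesday, so the first Monday is September 6.
1 April 2033 is a Friday, so Saturdays fall on 2, 9, 16, 23, 30; the last is April 30.
Daylight saving runs 6 September 2032 – 30 April 2033; September 4, 2032 is outside that window, so Galide is on standard time at UTC+09:00.
04:45 local − 9h = 19:45 UTC (rolling into the previous day, 3 September 2032).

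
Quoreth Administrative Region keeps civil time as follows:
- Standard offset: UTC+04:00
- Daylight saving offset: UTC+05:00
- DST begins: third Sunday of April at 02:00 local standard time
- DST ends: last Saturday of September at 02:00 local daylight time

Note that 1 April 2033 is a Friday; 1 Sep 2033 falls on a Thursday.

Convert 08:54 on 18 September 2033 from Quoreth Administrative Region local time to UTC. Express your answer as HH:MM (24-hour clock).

03:54

1 April 2033 is a Friday, so the first Sunday is April 3 and the third is April 17.
1 September 2033 is a Thursday, so Saturdays fall on 3, 10, 17, 24; the last is September 24.
18 September 2033 falls between 17 April and 24 September, so daylight saving is in effect and Quoreth Administrative Region is at UTC+05:00.
08:54 local − 5h = 03:54 UTC.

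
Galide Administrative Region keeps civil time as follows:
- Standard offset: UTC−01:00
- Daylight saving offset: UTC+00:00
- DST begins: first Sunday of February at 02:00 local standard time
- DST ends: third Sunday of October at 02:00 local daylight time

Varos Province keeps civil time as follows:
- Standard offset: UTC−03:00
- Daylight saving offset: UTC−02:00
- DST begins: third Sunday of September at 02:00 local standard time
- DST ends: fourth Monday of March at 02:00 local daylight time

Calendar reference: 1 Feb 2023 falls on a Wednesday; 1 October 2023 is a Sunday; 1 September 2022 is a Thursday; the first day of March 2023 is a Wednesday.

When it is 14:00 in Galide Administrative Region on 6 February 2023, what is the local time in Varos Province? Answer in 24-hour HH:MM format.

1 February 2023 is a Wednesday, so the first Sunday is February 5.
1 October 2023 is a Sunday, so the first Sunday is October 1 and the third is October 15.
Daylight saving runs 5 February – 15 October; 6 February 2023 is inside that window, so Galide Administrative Region is at UTC+00:00.
14:00 Galide Administrative Region − 0h = 14:00 UTC.
1 September 2022 is a Thursday, so the first Sunday is September 4 and the third is September 18.
1 March 2023 is a Wednesday, so the first Monday is March 6 and the fourth is March 27.
At the standard offset (UTC−03:00), 14:00 UTC − 3h = 11:00 Varos Province standard time.
Daylight saving runs 18 September 2022 – 27 March 2023; the standard-time date in Varos Province, 6 February 2023, is inside that window, so Varos Province is at UTC−02:00.
14:00 UTC − 2h = 12:00 Varos Province.

12:00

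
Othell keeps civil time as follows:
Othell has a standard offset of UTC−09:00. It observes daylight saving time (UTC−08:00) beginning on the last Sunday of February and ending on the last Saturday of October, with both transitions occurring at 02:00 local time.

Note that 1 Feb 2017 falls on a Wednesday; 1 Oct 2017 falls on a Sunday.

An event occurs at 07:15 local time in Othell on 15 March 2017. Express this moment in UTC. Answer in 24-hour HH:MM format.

1 February 2017 is a Wednesday, so Sundays fall on 5, 12, 19, 26; the last is February 26.
1 October 2017 is a Sunday, so Saturdays fall on 7, 14, 21, 28; the last is October 28.
15 March 2017 falls between 26 February and 28 October, so daylight saving is in effect and Othell is at UTC−08:00.
07:15 local + 8h = 15:15 UTC.

15:15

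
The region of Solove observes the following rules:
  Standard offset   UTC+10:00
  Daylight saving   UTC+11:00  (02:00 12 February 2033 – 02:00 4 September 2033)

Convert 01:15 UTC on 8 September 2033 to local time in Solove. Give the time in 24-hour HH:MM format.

At the standard offset (UTC+10:00), 01:15 UTC + 10h = 11:15 Solove standard time.
The standard-time date in Solove, 8 September 2033, does not fall between 12 February and 4 September, so daylight saving is not in effect and Solove is at UTC+10:00.
01:15 UTC + 10h = 11:15 local.

11:15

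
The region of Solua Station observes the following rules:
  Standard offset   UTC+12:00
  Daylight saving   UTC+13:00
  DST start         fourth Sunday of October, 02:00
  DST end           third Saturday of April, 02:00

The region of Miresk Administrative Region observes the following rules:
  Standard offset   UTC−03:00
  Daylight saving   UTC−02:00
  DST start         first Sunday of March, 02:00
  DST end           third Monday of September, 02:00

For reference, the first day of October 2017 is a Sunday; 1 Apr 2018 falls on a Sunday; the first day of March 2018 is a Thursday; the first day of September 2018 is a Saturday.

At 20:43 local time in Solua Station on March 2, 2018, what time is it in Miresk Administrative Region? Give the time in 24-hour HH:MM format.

1 October 2017 is a Sunday, so the first Sunday is October 1 and the fourth is October 22.
1 April 2018 is a Sunday, so the first Saturday is April 7 and the third is April 21.
Daylight saving runs 22 October 2017 – 21 April 2018; March 2, 2018 is inside that window, so Solua Station is at UTC+13:00.
20:43 Solua Station − 13h = 07:43 UTC.
1 March 2018 is a Thursday, so the first Sunday is March 4.
1 September 2018 is a Saturday, so the first Monday is September 3 and the third is September 17.
At the standard offset (UTC−03:00), 07:43 UTC − 3h = 04:43 Miresk Administrative Region standard time.
The standard-time date in Miresk Administrative Region, March 2, 2018, is outside the daylight-saving period (4 March – 17 September), so Miresk Administrative Region is on standard time, UTC−03:00.
07:43 UTC − 3h = 04:43 Miresk Administrative Region.

04:43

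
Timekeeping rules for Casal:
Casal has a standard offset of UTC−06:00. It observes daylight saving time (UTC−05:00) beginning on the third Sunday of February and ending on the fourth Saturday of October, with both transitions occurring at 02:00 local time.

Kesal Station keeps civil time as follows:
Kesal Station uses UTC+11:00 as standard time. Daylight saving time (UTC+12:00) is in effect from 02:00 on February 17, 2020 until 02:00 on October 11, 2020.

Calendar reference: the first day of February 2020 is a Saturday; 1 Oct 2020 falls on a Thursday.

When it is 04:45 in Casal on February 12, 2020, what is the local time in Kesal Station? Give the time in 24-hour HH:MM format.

1 February 2020 is a Saturday, so the first Sunday is February 2 and the third is February 16.
1 October 2020 is a Thursday, so the first Saturday is October 3 and the fourth is October 24.
Daylight saving runs 16 February – 24 October; February 12, 2020 is outside that window, so Casal is on standard time at UTC−06:00.
04:45 Casal + 6h = 10:45 UTC.
At the standard offset (UTC+11:00), 10:45 UTC + 11h = 21:45 Kesal Station standard time.
The standard-time date in Kesal Station, February 12, 2020, does not fall between 17 February and 11 October, so daylight saving is not in effect and Kesal Station is at UTC+11:00.
10:45 UTC + 11h = 21:45 Kesal Station.

21:45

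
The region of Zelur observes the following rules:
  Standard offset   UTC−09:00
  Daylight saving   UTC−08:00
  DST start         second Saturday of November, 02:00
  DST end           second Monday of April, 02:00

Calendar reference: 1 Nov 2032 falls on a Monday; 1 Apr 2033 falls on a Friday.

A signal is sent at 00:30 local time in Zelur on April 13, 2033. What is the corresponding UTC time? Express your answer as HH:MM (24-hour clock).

1 November 2032 is a Monday, so the first Saturday is November 6 and the second is November 13.
1 April 2033 is a Friday, so the first Monday is April 4 and the second is April 11.
Daylight saving runs 13 November 2032 – 11 April 2033; April 13, 2033 is outside that window, so Zelur is on standard time at UTC−09:00.
00:30 local + 9h = 09:30 UTC.

09:30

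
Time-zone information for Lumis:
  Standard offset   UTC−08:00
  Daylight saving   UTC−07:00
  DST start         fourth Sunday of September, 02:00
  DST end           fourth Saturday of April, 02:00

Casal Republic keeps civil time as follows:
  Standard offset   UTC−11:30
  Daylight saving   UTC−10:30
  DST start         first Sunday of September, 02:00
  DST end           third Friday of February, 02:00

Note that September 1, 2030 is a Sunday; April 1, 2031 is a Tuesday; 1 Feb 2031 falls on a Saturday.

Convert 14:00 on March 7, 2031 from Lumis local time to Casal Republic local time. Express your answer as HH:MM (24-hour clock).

1 September 2030 is a Sunday, so the first Sunday is September 1 and the fourth is September 22.
1 April 2031 is a Tuesday, so the first Saturday is April 5 and the fourth is April 26.
March 7, 2031 falls between 22 September 2030 and 26 April 2031, so daylight saving is in effect and Lumis is at UTC−07:00.
14:00 Lumis + 7h = 21:00 UTC.
1 September 2030 is a Sunday, so the first Sunday is September 1.
1 February 2031 is a Saturday, so the first Friday is February 7 and the third is February 21.
At the standard offset (UTC−11:30), 21:00 UTC − 11h30m = 09:30 Casal Republic standard time.
The standard-time date in Casal Republic, March 7, 2031, is outside the daylight-saving period (1 September 2030 – 21 February 2031), so Casal Republic is on standard time, UTC−11:30.
21:00 UTC − 11h30m = 09:30 Casal Republic.

09:30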